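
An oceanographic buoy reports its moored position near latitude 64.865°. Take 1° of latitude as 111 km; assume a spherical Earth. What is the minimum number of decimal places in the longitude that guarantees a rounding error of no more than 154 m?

3 decimal places

At 64.865° one degree of longitude covers 111000 × cos 64.865° ≈ 111000 × 0.4248 ≈ 47147.5 m.
Rounding to N decimal places gives at most 0.5 × 10⁻ᴺ degrees of error, i.e. 0.5 × 10⁻ᴺ × 47147.5 m.
Need 0.5 × 47147.5 × 10⁻ᴺ ≤ 154 → 10⁻ᴺ ≤ 6.533e-03, so N ≥ 2.18.
At 2 places the error can reach 236 m, but 3 places keeps it to 23.6 m.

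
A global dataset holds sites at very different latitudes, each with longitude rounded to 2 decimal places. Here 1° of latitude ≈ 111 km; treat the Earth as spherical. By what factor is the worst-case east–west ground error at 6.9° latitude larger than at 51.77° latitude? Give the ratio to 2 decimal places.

Rounding to 2 decimal places leaves the longitude within ±0.005° of the true value.
Error at 6.9° = 0.005° × 111000 × cos 6.9° ≈ 555 × 0.9928 = 550.98 m.
At 51.77°: 0.005° × 111000 × cos 51.77° = 0.005 × 111000 × 0.6188 ≈ 343.44 m.
The ratio reduces to cos 6.9° / cos 51.77° = 0.9928/0.6188 ≈ 1.6043.

1.60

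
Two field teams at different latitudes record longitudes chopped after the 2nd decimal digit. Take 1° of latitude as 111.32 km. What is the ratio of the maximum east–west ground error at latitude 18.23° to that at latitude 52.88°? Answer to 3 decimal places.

Truncating at 2 decimal places can drop up to a full unit in the last place, so the longitude may be off by as much as 0.01°.
Error at 18.23° = 0.01° × 111320 × cos 18.23° ≈ 1113.2 × 0.9498 = 1057.3 m.
Error at 52.88° = 0.01° × 111320 × cos 52.88° ≈ 1113.2 × 0.6035 = 671.8 m.
The ratio reduces to cos 18.23° / cos 52.88° = 0.9498/0.6035 ≈ 1.5739.

1.574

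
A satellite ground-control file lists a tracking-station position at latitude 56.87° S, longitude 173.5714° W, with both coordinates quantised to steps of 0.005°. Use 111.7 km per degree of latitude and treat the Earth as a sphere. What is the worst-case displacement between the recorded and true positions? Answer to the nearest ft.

1044 ft

With a 0.005° grid the true value lies within half a step, ±0.005°/2 = ±0.0025°, of the stored one.
N–S: 0.0025° × 111700 m/° = 279.25 m.
East–west component at 56.87°: 0.0025° × 111700 × cos 56.87° ≈ 0.0025 × 61048.6 ≈ 152.621 m.
Worst case both components are at the extreme and orthogonal: √(279.25² + 152.621²) ≈ 318.236 m.
In feet: 318.236 m ÷ 0.3048 ≈ 1044.1 ft.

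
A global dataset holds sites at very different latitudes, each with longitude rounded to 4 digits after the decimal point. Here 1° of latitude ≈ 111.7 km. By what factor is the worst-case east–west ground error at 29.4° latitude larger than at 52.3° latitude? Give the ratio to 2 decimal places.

Rounding to 4 decimal places leaves the longitude within ±5e-05° of the true value.
At 29.4°: 5e-05° × 111700 × cos 29.4° = 5e-05 × 111700 × 0.8712 ≈ 4.8657 m.
At 52.3°: 5e-05° × 111700 × cos 52.3° = 5e-05 × 111700 × 0.6115 ≈ 3.4154 m.
The ratio reduces to cos 29.4° / cos 52.3° = 0.8712/0.6115 ≈ 1.4247.

1.42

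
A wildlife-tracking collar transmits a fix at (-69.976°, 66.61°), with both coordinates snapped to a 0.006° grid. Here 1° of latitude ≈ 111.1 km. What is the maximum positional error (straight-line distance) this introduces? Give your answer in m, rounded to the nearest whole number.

With a 0.006° grid the true value lies within half a step, ±0.006°/2 = ±0.003°, of the stored one.
N–S: 0.003° × 111100 m/° = 333.3 m.
E–W at 69.976°: 0.003° × 111100 × cos 69.976° = 0.003 × 111100 × 0.3424 ≈ 114.126 m.
Combining orthogonally: (333.3² + 114.126²)^½ ≈ 352.298 m.

352 m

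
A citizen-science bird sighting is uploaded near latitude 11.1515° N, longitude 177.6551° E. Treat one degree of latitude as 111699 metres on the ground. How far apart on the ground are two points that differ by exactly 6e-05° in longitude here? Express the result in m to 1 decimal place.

At 11.1515° a degree of longitude is 111699 × cos 11.1515° ≈ 109590 m, so 6e-05° corresponds to 6.5754 m.

6.6 m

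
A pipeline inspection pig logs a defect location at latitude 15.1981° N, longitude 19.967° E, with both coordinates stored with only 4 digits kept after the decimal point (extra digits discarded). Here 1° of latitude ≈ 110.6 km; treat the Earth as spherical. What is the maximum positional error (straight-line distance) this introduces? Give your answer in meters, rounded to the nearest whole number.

Truncating at 4 decimal places can drop up to a full unit in the last place, so each coordinate may be off by as much as 0.0001°.
North–south component: 0.0001° × 110600 = 11.06 m.
E–W at 15.1981°: 0.0001° × 110600 × cos 15.1981° = 0.0001 × 110600 × 0.9650 ≈ 10.6732 m.
Combining orthogonally: (11.06² + 10.6732²)^½ ≈ 15.3701 m.

15 meters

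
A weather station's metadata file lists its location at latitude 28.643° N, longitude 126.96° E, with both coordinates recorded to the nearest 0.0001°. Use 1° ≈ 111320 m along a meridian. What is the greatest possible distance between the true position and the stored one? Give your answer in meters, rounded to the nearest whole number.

Rounding to 4 decimal places leaves each coordinate within ±5e-05° of the true value.
North–south component: 5e-05° × 111320 = 5.566 m.
Longitude error → 5e-05 × 111320 × cos 28.643° = 5e-05 × 111320 × 0.8776 ≈ 4.88485 m.
The two errors are perpendicular, so the maximum displacement is √(5.566² + 4.88485²) ≈ 7.40555 m.

7 meters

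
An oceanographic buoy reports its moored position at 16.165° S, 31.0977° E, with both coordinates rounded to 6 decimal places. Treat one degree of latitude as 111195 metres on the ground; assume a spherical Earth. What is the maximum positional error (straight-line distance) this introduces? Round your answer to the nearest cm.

8 cm

Rounding to 6 decimal places leaves each coordinate within ±5e-07° of the true value.
Latitude error → 5e-07 × 111195 = 0.0555975 m along the meridian.
E–W at 16.165°: 5e-07° × 111195 × cos 16.165° = 5e-07 × 111195 × 0.9605 ≈ 0.0533994 m.
Combining orthogonally: (0.0555975² + 0.0533994²)^½ ≈ 0.0770881 m.
That is 0.0770881 m = 7.7088 cm.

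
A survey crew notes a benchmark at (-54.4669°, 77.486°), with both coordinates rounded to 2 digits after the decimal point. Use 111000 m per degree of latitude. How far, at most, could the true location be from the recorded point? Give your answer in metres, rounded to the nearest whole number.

Rounding to 2 decimal places leaves each coordinate within ±0.005° of the true value.
Latitude error → 0.005 × 111000 = 555 m along the meridian.
E–W at 54.4669°: 0.005° × 111000 × cos 54.4669° = 0.005 × 111000 × 0.5812 ≈ 322.551 m.
The two errors are perpendicular, so the maximum displacement is √(555² + 322.551²) ≈ 641.922 m.

642 metres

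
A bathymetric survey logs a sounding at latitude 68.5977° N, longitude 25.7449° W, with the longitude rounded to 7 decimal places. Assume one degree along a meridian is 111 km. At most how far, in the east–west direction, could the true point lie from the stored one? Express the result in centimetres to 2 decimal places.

0.20 centimetres

Rounding to 7 decimal places leaves the longitude within ±5e-08° of the true value.
One degree of longitude at 68.5977° is 111000 × cos 68.5977° ≈ 111000 × 0.3649 = 40505.5 m.
East–west error: 5e-08° × 40505.5 m/° ≈ 0.00202527 m.
That is 0.00202527 m = 0.20253 cm.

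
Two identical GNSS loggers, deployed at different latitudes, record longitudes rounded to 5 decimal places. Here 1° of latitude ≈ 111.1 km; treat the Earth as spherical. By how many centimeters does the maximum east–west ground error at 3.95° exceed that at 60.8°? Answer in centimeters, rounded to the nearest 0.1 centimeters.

Rounding to 5 decimal places leaves the longitude within ±5e-06° of the true value.
At 3.95°: 5e-06° × 111100 × cos 3.95° = 5e-06 × 111100 × 0.9976 ≈ 0.55418 m.
At 60.8°: 5e-06° × 111100 × cos 60.8° = 5e-06 × 111100 × 0.4879 ≈ 0.27101 m.
So the lower-latitude error exceeds the higher by 0.55418 − 0.27101 = 0.28317 m.
That is 0.283174 m = 28.317 cm.

28.3 centimeters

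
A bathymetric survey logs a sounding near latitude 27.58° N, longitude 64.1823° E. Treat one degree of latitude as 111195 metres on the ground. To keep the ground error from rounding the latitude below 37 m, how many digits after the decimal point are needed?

4 decimal places

One degree of latitude covers 111195 m.
With N decimal places the half-ulp bound is 0.5·10⁻ᴺ°, or 0.5·10⁻ᴺ × 111195 m on the ground.
Need 0.5 × 111195 × 10⁻ᴺ ≤ 37 → 10⁻ᴺ ≤ 6.655e-04, so N ≥ 3.18.
So 4 decimal places suffice (5.56 m); 3 would allow up to 55.6 m.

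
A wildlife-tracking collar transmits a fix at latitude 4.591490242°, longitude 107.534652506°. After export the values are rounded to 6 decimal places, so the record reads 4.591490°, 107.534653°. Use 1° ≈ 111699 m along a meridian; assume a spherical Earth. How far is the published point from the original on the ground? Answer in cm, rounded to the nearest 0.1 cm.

Δlat = 4.591490242 − 4.591490 = +0.000000242°; Δlon = 107.534652506 − 107.534653 = -0.000000494°.
N–S: 0.000000242° × 111699 m/° = 0.0270312 m.
East–west at this latitude: -0.000000494° × 111699 × cos 4.59149° ≈ -0.000000494 × 111341 = -0.0550022 m.
Combined displacement = (0.0270312² + 0.0550022²)^½ ≈ 0.0612856 m.
That is 0.0612856 m = 6.1286 cm.

6.1 cm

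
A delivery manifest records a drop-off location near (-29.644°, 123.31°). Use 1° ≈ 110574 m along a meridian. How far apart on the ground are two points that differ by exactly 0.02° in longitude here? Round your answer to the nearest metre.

0.02° of longitude at 29.644° is 0.02 × 110574 × cos 29.644° ≈ 0.02 × 96101.6 = 1922.03 m.

1922 metres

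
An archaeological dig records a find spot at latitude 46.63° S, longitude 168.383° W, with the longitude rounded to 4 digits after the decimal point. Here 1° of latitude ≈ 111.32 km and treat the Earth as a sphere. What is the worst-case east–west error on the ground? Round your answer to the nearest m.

4 m

Rounding to 4 decimal places leaves the longitude within ±5e-05° of the true value.
One degree of longitude at 46.63° is 111320 × cos 46.63° ≈ 111320 × 0.6867 = 76444.2 m.
Maximum E–W displacement: 5e-05 × 76444.2 = 3.82221 m.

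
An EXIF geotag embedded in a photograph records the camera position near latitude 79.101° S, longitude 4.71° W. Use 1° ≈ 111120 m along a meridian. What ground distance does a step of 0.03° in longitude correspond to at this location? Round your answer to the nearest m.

At 79.101° a degree of longitude is 111120 × cos 79.101° ≈ 21010.4 m, so 0.03° corresponds to 630.311 m.

630 m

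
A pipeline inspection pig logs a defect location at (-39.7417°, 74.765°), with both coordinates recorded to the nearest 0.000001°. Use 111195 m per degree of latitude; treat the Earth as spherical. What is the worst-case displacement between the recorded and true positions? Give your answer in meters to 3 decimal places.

0.070 meters

Rounding to 6 decimal places leaves each coordinate within ±5e-07° of the true value.
N–S: 5e-07° × 111195 m/° = 0.0555975 m.
East–west component at 39.7417°: 5e-07° × 111195 × cos 39.7417° ≈ 5e-07 × 85501.7 ≈ 0.0427508 m.
Combining orthogonally: (0.0555975² + 0.0427508²)^½ ≈ 0.0701336 m.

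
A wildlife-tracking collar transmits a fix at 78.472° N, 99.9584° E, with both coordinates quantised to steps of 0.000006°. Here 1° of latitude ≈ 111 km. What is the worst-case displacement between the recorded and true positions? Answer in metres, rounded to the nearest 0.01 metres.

With a 0.000006° grid the true value lies within half a step, ±0.000006°/2 = ±3e-06°, of the stored one.
North–south component: 3e-06° × 111000 = 0.333 m.
Longitude error → 3e-06 × 111000 × cos 78.472° = 3e-06 × 111000 × 0.1998 ≈ 0.066549 m.
The two errors are perpendicular, so the maximum displacement is √(0.333² + 0.066549²) ≈ 0.339585 m.

0.34 metres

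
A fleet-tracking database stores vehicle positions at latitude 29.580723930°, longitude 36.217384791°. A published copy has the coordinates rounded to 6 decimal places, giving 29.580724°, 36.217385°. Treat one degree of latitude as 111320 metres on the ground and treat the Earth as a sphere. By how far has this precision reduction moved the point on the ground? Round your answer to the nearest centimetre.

The latitude changed by -0.000000070° and the longitude by -0.000000209°.
N–S: -0.000000070° × 111320 m/° = -0.0077924 m.
E–W at 29.5807°: -0.000000209° × 111320 × cos 29.5807° = -0.000000209 × 111320 × 0.8697 ≈ -0.0202334 m.
Combined displacement = (0.0077924² + 0.0202334²)^½ ≈ 0.0216821 m.
That is 0.0216821 m = 2.1682 cm.

2 centimetres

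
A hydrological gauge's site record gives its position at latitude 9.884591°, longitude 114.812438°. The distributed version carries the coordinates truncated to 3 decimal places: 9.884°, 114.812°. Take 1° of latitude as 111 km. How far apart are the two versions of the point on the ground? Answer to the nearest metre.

81 metres

The latitude changed by +0.000591° and the longitude by +0.000438°.
N–S: 0.000591° × 111000 m/° = 65.601 m.
East–west at this latitude: 0.000438° × 111000 × cos 9.884° ≈ 0.000438 × 109352 = 47.8964 m.
Hypotenuse of the two orthogonal shifts: √(65.601² + 47.8964²) = 81.2253 m.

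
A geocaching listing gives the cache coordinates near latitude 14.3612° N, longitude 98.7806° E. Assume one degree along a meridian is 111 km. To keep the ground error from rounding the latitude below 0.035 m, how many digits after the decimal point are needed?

7 decimal places

One degree of latitude covers 111000 m.
With N decimal places the half-ulp bound is 0.5·10⁻ᴺ°, or 0.5·10⁻ᴺ × 111000 m on the ground.
Need 0.5 × 111000 × 10⁻ᴺ ≤ 0.035 → 10⁻ᴺ ≤ 6.306e-07, so N ≥ 6.20.
At 6 places the error can reach 0.0555 m, but 7 places keeps it to 0.00555 m.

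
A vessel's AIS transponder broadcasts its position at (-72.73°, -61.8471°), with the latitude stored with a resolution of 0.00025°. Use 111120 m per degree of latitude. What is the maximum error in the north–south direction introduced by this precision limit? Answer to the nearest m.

With a 0.00025° grid the true value lies within half a step, ±0.00025°/2 = ±0.000125°, of the stored one.
North–south distance: 0.000125° × 111120 m/° = 13.89 m.

14 m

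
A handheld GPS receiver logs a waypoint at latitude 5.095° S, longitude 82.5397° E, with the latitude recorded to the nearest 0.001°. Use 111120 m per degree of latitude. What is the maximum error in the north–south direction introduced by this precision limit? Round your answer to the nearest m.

56 m

Rounding to 3 decimal places leaves the latitude within ±0.0005° of the true value.
So the N–S error is at most 0.0005 × 111120 = 55.56 m.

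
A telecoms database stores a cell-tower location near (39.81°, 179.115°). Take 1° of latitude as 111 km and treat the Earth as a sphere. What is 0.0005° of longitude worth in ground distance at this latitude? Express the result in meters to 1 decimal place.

42.6 meters

One degree of longitude here spans 111000 × cos 39.81° = 111000 × 0.7682 ≈ 85267.1 m; 0.0005° of that is 42.6335 m.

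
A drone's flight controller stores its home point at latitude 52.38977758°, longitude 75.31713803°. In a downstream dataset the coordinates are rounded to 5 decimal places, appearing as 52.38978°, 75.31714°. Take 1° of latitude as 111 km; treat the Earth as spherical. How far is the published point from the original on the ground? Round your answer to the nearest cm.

Δlat = 52.38977758 − 52.38978 = -0.00000242°; Δlon = 75.31713803 − 75.31714 = -0.00000197°.
N–S: -0.00000242° × 111000 m/° = -0.26862 m.
E–W at 52.3898°: -0.00000197° × 111000 × cos 52.3898° = -0.00000197 × 111000 × 0.6103 ≈ -0.133451 m.
Combined displacement = (0.26862² + 0.133451²)^½ ≈ 0.299943 m.
That is 0.299943 m = 29.994 cm.

30 cm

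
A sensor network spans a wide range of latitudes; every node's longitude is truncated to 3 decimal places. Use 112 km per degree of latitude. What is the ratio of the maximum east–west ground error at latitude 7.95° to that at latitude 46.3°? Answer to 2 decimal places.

1.43

Truncating at 3 decimal places can drop up to a full unit in the last place, so the longitude may be off by as much as 0.001°.
Error at 7.95° = 0.001° × 112000 × cos 7.95° ≈ 112 × 0.9904 = 110.92 m.
At 46.3°: 0.001° × 112000 × cos 46.3° = 0.001 × 112000 × 0.6909 ≈ 77.379 m.
Ratio: 110.92 / 77.379 = cos 7.95° / cos 46.3° ≈ 1.4335.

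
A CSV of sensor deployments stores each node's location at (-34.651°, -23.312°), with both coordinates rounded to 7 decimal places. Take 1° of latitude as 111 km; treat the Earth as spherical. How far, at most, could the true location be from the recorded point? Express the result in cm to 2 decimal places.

0.72 cm

Rounding to 7 decimal places leaves each coordinate within ±5e-08° of the true value.
North–south component: 5e-08° × 111000 = 0.00555 m.
East–west component at 34.651°: 5e-08° × 111000 × cos 34.651° ≈ 5e-08 × 91312 ≈ 0.0045656 m.
Worst case both components are at the extreme and orthogonal: √(0.00555² + 0.0045656²) ≈ 0.0071866 m.
That is 0.0071866 m = 0.71866 cm.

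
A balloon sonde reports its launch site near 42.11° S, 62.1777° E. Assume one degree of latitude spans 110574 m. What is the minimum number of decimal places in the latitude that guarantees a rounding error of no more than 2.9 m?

One degree of latitude covers 110574 m.
Rounding to N decimal places gives at most 0.5 × 10⁻ᴺ degrees of error, i.e. 0.5 × 10⁻ᴺ × 110574 m.
Setting 55287 × 10⁻ᴺ ≤ 2.9 gives 10ᴺ ≥ 1.906e+04, i.e. N ≥ 4.28.
So 5 decimal places suffice (0.553 m); 4 would allow up to 5.53 m.

5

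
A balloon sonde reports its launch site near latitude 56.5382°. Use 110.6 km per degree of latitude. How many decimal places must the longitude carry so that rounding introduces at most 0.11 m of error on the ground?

At 56.5382° one degree of longitude covers 110600 × cos 56.5382° ≈ 110600 × 0.5514 ≈ 60982.7 m.
Rounding to N decimal places gives at most 0.5 × 10⁻ᴺ degrees of error, i.e. 0.5 × 10⁻ᴺ × 60982.7 m.
Need 0.5 × 60982.7 × 10⁻ᴺ ≤ 0.11 → 10⁻ᴺ ≤ 3.608e-06, so N ≥ 5.44.
At 5 places the error can reach 0.305 m, but 6 places keeps it to 0.0305 m.

6 decimal places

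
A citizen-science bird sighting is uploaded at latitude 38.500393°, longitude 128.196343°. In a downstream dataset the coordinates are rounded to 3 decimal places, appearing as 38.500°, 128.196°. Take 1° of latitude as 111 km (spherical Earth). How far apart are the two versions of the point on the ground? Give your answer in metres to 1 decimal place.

52.8 metres

Δlat = 38.500393 − 38.500 = +0.000393°; Δlon = 128.196343 − 128.196 = +0.000343°.
North–south shift: 0.000393 × 111000 = 43.623 m.
E–W at 38.5°: 0.000343° × 111000 × cos 38.5° = 0.000343 × 111000 × 0.7826 ≈ 29.7962 m.
Hypotenuse of the two orthogonal shifts: √(43.623² + 29.7962²) = 52.8279 m.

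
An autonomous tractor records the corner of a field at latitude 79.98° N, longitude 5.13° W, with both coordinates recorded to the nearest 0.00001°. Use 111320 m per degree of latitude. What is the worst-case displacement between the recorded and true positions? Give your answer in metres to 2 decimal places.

0.56 metres

Rounding to 5 decimal places leaves each coordinate within ±5e-06° of the true value.
Latitude error → 5e-06 × 111320 = 0.5566 m along the meridian.
Longitude error → 5e-06 × 111320 × cos 79.98° = 5e-06 × 111320 × 0.1740 ≈ 0.0968439 m.
The two errors are perpendicular, so the maximum displacement is √(0.5566² + 0.0968439²) ≈ 0.564962 m.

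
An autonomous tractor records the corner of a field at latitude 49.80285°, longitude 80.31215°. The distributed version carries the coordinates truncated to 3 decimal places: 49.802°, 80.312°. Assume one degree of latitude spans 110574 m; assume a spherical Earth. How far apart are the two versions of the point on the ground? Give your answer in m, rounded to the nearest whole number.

95 m

Δlat = 49.80285 − 49.802 = +0.00085°; Δlon = 80.31215 − 80.312 = +0.00015°.
N–S: 0.00085° × 110574 m/° = 93.9879 m.
E–W at 49.802°: 0.00015° × 110574 × cos 49.802° = 0.00015 × 110574 × 0.6454 ≈ 10.7052 m.
Hypotenuse of the two orthogonal shifts: √(93.9879² + 10.7052²) = 94.5956 m.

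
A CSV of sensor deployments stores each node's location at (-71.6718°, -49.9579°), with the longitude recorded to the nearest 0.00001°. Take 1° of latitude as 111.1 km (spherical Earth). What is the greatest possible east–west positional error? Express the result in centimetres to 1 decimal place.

17.5 centimetres

Rounding to 5 decimal places leaves the longitude within ±5e-06° of the true value.
One degree of longitude at 71.6718° is 111100 × cos 71.6718° ≈ 111100 × 0.3145 = 34936.5 m.
Maximum E–W displacement: 5e-06 × 34936.5 = 0.174682 m.
That is 0.174682 m = 17.468 cm.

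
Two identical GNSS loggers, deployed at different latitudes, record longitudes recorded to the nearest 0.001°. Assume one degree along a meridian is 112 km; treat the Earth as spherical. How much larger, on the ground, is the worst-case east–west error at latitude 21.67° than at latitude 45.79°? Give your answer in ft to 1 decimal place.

42.6 ft

Rounding to 3 decimal places leaves the longitude within ±0.0005° of the true value.
Error at 21.67° = 0.0005° × 112000 × cos 21.67° ≈ 56 × 0.9293 = 52.042 m.
Error at 45.79° = 0.0005° × 112000 × cos 45.79° ≈ 56 × 0.6973 = 39.048 m.
So the lower-latitude error exceeds the higher by 52.042 − 39.048 = 12.994 m.
In feet: 12.994 m ÷ 0.3048 ≈ 42.631 ft.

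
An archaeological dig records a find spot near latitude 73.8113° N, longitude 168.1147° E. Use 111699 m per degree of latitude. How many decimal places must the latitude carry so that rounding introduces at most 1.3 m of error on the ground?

One degree of latitude covers 111699 m.
Rounding to N decimal places gives at most 0.5 × 10⁻ᴺ degrees of error, i.e. 0.5 × 10⁻ᴺ × 111699 m.
Need 0.5 × 111699 × 10⁻ᴺ ≤ 1.3 → 10⁻ᴺ ≤ 2.328e-05, so N ≥ 4.63.
So 5 decimal places suffice (0.558 m); 4 would allow up to 5.58 m.

5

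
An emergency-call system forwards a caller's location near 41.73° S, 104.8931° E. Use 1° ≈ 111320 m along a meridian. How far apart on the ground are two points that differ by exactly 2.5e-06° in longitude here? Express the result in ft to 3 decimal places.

One degree of longitude here spans 111320 × cos 41.73° = 111320 × 0.7463 ≈ 83077 m; 2.5e-06° of that is 0.207692 m.
Converting: 0.207692 m × 3.2808 ft/m ≈ 0.68141 ft.

0.681 ft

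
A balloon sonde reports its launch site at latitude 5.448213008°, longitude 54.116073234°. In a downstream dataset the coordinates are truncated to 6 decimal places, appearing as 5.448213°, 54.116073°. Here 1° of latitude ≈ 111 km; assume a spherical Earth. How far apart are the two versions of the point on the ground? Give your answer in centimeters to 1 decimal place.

2.6 centimeters

The latitude changed by +0.000000008° and the longitude by +0.000000234°.
North–south shift: 0.000000008 × 111000 = 0.000888 m.
East–west at this latitude: 0.000000234° × 111000 × cos 5.44821° ≈ 0.000000234 × 110499 = 0.0258567 m.
Combined displacement = (0.000888² + 0.0258567²)^½ ≈ 0.0258719 m.
That is 0.0258719 m = 2.5872 cm.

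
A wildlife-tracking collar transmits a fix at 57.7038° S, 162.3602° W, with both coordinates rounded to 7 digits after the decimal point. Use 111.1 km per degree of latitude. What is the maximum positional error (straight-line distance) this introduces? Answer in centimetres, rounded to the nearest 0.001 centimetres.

0.630 centimetres

Rounding to 7 decimal places leaves each coordinate within ±5e-08° of the true value.
North–south component: 5e-08° × 111100 = 0.005555 m.
Longitude error → 5e-08 × 111100 × cos 57.7038° = 5e-08 × 111100 × 0.5343 ≈ 0.00296802 m.
Worst case both components are at the extreme and orthogonal: √(0.005555² + 0.00296802²) ≈ 0.00629819 m.
That is 0.00629819 m = 0.62982 cm.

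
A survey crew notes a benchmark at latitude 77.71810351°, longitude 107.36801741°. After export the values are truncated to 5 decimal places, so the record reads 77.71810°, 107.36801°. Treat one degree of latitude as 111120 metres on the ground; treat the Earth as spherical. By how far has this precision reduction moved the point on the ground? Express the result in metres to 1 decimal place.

The latitude changed by +0.00000351° and the longitude by +0.00000741°.
North–south shift: 0.00000351 × 111120 = 0.390031 m.
East–west at this latitude: 0.00000741° × 111120 × cos 77.7181° ≈ 0.00000741 × 23637.6 = 0.175155 m.
Combined displacement = (0.390031² + 0.175155²)^½ ≈ 0.427555 m.

0.4 metres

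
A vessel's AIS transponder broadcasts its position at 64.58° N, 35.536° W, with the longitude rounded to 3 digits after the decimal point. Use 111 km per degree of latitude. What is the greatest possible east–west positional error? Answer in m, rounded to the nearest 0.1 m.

23.8 m

Rounding to 3 decimal places leaves the longitude within ±0.0005° of the true value.
Parallels shrink by cos φ, so at 64.58° a degree of longitude is 111000 × 0.4293 ≈ 47646.8 m.
Maximum E–W displacement: 0.0005 × 47646.8 = 23.8234 m.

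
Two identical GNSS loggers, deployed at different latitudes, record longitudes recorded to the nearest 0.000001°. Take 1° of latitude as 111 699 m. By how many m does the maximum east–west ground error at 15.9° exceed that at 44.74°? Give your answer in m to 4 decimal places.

Rounding to 6 decimal places leaves the longitude within ±5e-07° of the true value.
Error at 15.9° = 5e-07° × 111699 × cos 15.9° ≈ 0.055849 × 0.9617 = 0.053713 m.
Error at 44.74° = 5e-07° × 111699 × cos 44.74° ≈ 0.055849 × 0.7103 = 0.03967 m.
So the lower-latitude error exceeds the higher by 0.053713 − 0.03967 = 0.014042 m.

0.0140 m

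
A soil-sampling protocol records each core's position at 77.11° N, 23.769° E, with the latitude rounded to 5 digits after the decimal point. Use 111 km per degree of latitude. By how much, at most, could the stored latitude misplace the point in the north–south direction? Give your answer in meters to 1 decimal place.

0.6 meters

Rounding to 5 decimal places leaves the latitude within ±5e-06° of the true value.
So the N–S error is at most 5e-06 × 111000 = 0.555 m.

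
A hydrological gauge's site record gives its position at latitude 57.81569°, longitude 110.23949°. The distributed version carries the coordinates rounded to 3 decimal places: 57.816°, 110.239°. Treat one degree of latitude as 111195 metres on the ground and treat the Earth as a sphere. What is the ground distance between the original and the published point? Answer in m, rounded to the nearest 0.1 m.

The latitude changed by -0.00031° and the longitude by +0.00049°.
N–S: -0.00031° × 111195 m/° = -34.4705 m.
East–west at this latitude: 0.00049° × 111195 × cos 57.816° ≈ 0.00049 × 59226.9 = 29.0212 m.
Hypotenuse of the two orthogonal shifts: √(34.4705² + 29.0212²) = 45.0604 m.

45.1 m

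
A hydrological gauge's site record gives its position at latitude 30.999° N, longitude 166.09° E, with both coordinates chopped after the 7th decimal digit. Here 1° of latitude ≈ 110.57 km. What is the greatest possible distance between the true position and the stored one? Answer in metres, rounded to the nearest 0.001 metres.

Truncating at 7 decimal places can drop up to a full unit in the last place, so each coordinate may be off by as much as 1e-07°.
North–south component: 1e-07° × 110570 = 0.011057 m.
E–W at 30.999°: 1e-07° × 110570 × cos 30.999° = 1e-07 × 110570 × 0.8572 ≈ 0.0094778 m.
Combining orthogonally: (0.011057² + 0.0094778²)^½ ≈ 0.0145632 m.

0.015 metres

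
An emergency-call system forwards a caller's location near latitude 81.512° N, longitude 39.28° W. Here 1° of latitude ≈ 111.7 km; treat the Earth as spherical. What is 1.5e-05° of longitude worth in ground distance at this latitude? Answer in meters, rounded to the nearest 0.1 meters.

One degree of longitude here spans 111700 × cos 81.512° = 111700 × 0.1476 ≈ 16487.2 m; 1.5e-05° of that is 0.247308 m.

0.2 meters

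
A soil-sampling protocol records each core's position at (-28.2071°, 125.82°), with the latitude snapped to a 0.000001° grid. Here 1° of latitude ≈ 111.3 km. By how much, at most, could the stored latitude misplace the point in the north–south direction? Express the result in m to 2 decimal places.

With a 0.000001° grid the true value lies within half a step, ±0.000001°/2 = ±5e-07°, of the stored one.
North–south distance: 5e-07° × 111300 m/° = 0.05565 m.

0.06 m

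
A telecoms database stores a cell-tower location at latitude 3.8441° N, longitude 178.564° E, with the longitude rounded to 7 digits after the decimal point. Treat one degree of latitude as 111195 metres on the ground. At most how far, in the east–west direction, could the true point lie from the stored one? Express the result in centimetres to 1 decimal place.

0.6 centimetres

Rounding to 7 decimal places leaves the longitude within ±5e-08° of the true value.
At latitude 3.8441° a degree of longitude spans 111195 m × cos 3.8441° = 111195 × 0.9978 ≈ 110945 m.
East–west error: 5e-08° × 110945 m/° ≈ 0.00554724 m.
That is 0.00554724 m = 0.55472 cm.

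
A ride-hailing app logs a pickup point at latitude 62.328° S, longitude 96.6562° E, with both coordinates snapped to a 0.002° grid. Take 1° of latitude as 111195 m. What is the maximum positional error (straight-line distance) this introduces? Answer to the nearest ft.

With a 0.002° grid the true value lies within half a step, ±0.002°/2 = ±0.001°, of the stored one.
Latitude error → 0.001 × 111195 = 111.195 m along the meridian.
East–west component at 62.328°: 0.001° × 111195 × cos 62.328° ≈ 0.001 × 51640 ≈ 51.64 m.
The two errors are perpendicular, so the maximum displacement is √(111.195² + 51.64²) ≈ 122.601 m.
Converting: 122.601 m × 3.2808 ft/m ≈ 402.23 ft.

402 ft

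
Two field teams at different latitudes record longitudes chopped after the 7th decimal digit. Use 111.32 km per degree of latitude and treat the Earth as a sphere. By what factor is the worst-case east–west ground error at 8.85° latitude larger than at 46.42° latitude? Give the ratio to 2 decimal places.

1.43

Truncating at 7 decimal places can drop up to a full unit in the last place, so the longitude may be off by as much as 1e-07°.
Error at 8.85° = 1e-07° × 111320 × cos 8.85° ≈ 0.011132 × 0.9881 = 0.010999 m.
At 46.42°: 1e-07° × 111320 × cos 46.42° = 1e-07 × 111320 × 0.6894 ≈ 0.007674 m.
Ratio: 0.010999 / 0.007674 = cos 8.85° / cos 46.42° ≈ 1.4333.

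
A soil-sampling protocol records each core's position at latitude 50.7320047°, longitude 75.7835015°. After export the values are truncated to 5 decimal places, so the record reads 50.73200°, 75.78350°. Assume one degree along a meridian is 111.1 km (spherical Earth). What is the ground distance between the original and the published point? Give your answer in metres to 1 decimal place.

0.5 metres

The latitude changed by +0.0000047° and the longitude by +0.0000015°.
North–south shift: 0.0000047 × 111100 = 0.52217 m.
East–west at this latitude: 0.0000015° × 111100 × cos 50.732° ≈ 0.0000015 × 70320.6 = 0.105481 m.
Hypotenuse of the two orthogonal shifts: √(0.52217² + 0.105481²) = 0.532717 m.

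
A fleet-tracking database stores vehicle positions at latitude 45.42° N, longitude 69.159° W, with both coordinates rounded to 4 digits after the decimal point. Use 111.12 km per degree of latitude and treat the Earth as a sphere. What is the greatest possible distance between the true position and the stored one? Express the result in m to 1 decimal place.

Rounding to 4 decimal places leaves each coordinate within ±5e-05° of the true value.
North–south component: 5e-05° × 111120 = 5.556 m.
East–west component at 45.42°: 5e-05° × 111120 × cos 45.42° ≈ 5e-05 × 77995.6 ≈ 3.89978 m.
The two errors are perpendicular, so the maximum displacement is √(5.556² + 3.89978²) ≈ 6.78804 m.

6.8 m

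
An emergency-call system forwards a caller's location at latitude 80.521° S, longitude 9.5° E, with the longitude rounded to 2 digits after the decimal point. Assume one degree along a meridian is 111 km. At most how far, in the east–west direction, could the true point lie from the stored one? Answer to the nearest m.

Rounding to 2 decimal places leaves the longitude within ±0.005° of the true value.
At latitude 80.521° a degree of longitude spans 111000 m × cos 80.521° = 111000 × 0.1647 ≈ 18280.2 m.
Maximum E–W displacement: 0.005 × 18280.2 = 91.4008 m.

91 m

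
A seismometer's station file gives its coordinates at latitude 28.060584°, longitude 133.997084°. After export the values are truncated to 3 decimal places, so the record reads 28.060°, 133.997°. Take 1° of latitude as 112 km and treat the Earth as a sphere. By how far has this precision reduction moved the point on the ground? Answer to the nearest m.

The latitude changed by +0.000584° and the longitude by +0.000084°.
N–S: 0.000584° × 112000 m/° = 65.408 m.
E–W at 28.06°: 0.000084° × 112000 × cos 28.06° = 0.000084 × 112000 × 0.8825 ≈ 8.30214 m.
Combined displacement = (65.408² + 8.30214²)^½ ≈ 65.9328 m.

66 m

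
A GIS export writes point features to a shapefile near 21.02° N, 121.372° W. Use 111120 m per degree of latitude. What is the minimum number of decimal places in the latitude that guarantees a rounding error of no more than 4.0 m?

One degree of latitude covers 111120 m.
N decimal places → at most half a unit in the last place, 0.5 × 10⁻ᴺ° = 111120/2 × 10⁻ᴺ m.
Need 0.5 × 111120 × 10⁻ᴺ ≤ 4.0 → 10⁻ᴺ ≤ 7.199e-05, so N ≥ 4.14.
So 5 decimal places suffice (0.556 m); 4 would allow up to 5.56 m.

5 decimal places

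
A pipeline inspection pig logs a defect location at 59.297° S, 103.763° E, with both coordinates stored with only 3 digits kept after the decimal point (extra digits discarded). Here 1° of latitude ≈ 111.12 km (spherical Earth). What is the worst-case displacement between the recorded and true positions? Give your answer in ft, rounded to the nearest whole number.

Truncating at 3 decimal places can drop up to a full unit in the last place, so each coordinate may be off by as much as 0.001°.
North–south component: 0.001° × 111120 = 111.12 m.
East–west component at 59.297°: 0.001° × 111120 × cos 59.297° ≈ 0.001 × 56736.5 ≈ 56.7365 m.
Combining orthogonally: (111.12² + 56.7365²)^½ ≈ 124.767 m.
In feet: 124.767 m ÷ 0.3048 ≈ 409.34 ft.

409 ft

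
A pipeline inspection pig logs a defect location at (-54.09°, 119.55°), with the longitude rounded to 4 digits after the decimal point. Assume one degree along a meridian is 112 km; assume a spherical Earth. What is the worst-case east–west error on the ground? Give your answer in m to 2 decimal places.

3.28 m

Rounding to 4 decimal places leaves the longitude within ±5e-05° of the true value.
At latitude 54.09° a degree of longitude spans 112000 m × cos 54.09° = 112000 × 0.5865 ≈ 65689.5 m.
So at most 5e-05° × 65689.5 ≈ 3.28448 m east–west.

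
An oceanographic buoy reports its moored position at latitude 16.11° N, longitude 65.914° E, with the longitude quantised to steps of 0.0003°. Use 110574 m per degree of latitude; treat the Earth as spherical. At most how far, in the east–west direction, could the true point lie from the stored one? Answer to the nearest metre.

16 metres

With a 0.0003° grid the true value lies within half a step, ±0.0003°/2 = ±0.00015°, of the stored one.
One degree of longitude at 16.11° is 110574 × cos 16.11° ≈ 110574 × 0.9607 = 106232 m.
East–west error: 0.00015° × 106232 m/° ≈ 15.9348 m.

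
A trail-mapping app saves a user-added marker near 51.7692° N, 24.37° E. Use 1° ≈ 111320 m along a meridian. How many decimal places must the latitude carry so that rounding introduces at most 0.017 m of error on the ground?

One degree of latitude covers 111320 m.
Rounding to N decimal places gives at most 0.5 × 10⁻ᴺ degrees of error, i.e. 0.5 × 10⁻ᴺ × 111320 m.
Need 0.5 × 111320 × 10⁻ᴺ ≤ 0.017 → 10⁻ᴺ ≤ 3.054e-07, so N ≥ 6.52.
At 6 places the error can reach 0.0557 m, but 7 places keeps it to 0.00557 m.

7 decimal places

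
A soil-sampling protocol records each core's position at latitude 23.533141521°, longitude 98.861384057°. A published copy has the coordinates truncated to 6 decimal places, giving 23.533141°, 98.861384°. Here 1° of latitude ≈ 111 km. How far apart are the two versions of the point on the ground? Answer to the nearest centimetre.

Δlat = 23.533141521 − 23.533141 = +0.000000521°; Δlon = 98.861384057 − 98.861384 = +0.000000057°.
North–south shift: 0.000000521 × 111000 = 0.057831 m.
East–west at this latitude: 0.000000057° × 111000 × cos 23.5331° ≈ 0.000000057 × 101768 = 0.00580078 m.
Distance: √(0.057831² + 0.00580078²) ≈ 0.0581212 m.
That is 0.0581212 m = 5.8121 cm.

6 centimetres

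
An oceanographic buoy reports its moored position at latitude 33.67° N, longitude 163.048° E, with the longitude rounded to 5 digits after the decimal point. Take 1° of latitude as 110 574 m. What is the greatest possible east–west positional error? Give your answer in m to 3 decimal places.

Rounding to 5 decimal places leaves the longitude within ±5e-06° of the true value.
One degree of longitude at 33.67° is 110574 × cos 33.67° ≈ 110574 × 0.8322 = 92024.6 m.
Maximum E–W displacement: 5e-06 × 92024.6 = 0.460123 m.

0.460 m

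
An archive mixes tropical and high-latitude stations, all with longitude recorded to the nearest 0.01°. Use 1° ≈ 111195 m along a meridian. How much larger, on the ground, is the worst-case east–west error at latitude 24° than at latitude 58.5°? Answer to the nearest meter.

217 meters

Rounding to 2 decimal places leaves the longitude within ±0.005° of the true value.
Error at 24° = 0.005° × 111195 × cos 24° ≈ 555.98 × 0.9135 = 507.91 m.
Error at 58.5° = 0.005° × 111195 × cos 58.5° ≈ 555.98 × 0.5225 = 290.5 m.
So the lower-latitude error exceeds the higher by 507.91 − 290.5 = 217.41 m.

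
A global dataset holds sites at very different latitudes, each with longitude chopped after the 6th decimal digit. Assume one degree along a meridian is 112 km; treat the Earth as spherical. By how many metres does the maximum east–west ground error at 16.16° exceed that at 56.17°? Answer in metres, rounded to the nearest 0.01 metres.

0.05 metres

Truncating at 6 decimal places can drop up to a full unit in the last place, so the longitude may be off by as much as 1e-06°.
Error at 16.16° = 1e-06° × 112000 × cos 16.16° ≈ 0.112 × 0.9605 = 0.10757 m.
Error at 56.17° = 1e-06° × 112000 × cos 56.17° ≈ 0.112 × 0.5567 = 0.062354 m.
So the lower-latitude error exceeds the higher by 0.10757 − 0.062354 = 0.045221 m.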